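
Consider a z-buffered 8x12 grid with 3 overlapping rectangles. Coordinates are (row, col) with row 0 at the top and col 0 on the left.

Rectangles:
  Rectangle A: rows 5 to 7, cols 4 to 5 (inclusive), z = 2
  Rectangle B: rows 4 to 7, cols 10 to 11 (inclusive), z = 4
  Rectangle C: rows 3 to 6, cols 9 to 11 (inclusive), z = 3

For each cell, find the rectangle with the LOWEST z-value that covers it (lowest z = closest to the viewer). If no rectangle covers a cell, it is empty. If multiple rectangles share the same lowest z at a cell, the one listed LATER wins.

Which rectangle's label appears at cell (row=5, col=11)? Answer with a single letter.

Answer: C

Derivation:
Check cell (5,11):
  A: rows 5-7 cols 4-5 -> outside (col miss)
  B: rows 4-7 cols 10-11 z=4 -> covers; best now B (z=4)
  C: rows 3-6 cols 9-11 z=3 -> covers; best now C (z=3)
Winner: C at z=3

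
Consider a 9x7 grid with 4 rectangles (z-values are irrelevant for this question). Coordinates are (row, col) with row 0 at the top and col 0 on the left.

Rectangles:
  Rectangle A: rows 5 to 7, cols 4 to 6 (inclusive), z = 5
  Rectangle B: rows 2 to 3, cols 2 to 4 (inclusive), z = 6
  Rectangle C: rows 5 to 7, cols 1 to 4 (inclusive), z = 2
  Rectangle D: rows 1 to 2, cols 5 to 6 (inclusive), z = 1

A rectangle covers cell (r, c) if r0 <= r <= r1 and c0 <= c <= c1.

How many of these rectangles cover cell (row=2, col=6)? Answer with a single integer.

Answer: 1

Derivation:
Check cell (2,6):
  A: rows 5-7 cols 4-6 -> outside (row miss)
  B: rows 2-3 cols 2-4 -> outside (col miss)
  C: rows 5-7 cols 1-4 -> outside (row miss)
  D: rows 1-2 cols 5-6 -> covers
Count covering = 1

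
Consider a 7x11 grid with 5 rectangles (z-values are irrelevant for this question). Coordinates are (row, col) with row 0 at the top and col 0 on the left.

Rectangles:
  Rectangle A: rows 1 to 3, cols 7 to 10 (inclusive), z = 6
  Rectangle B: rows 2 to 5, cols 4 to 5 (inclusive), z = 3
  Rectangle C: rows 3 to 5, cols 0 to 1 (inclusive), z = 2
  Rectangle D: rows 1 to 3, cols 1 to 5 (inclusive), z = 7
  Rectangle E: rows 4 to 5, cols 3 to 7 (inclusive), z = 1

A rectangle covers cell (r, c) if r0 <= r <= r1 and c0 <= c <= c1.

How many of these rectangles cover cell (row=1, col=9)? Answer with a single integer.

Answer: 1

Derivation:
Check cell (1,9):
  A: rows 1-3 cols 7-10 -> covers
  B: rows 2-5 cols 4-5 -> outside (row miss)
  C: rows 3-5 cols 0-1 -> outside (row miss)
  D: rows 1-3 cols 1-5 -> outside (col miss)
  E: rows 4-5 cols 3-7 -> outside (row miss)
Count covering = 1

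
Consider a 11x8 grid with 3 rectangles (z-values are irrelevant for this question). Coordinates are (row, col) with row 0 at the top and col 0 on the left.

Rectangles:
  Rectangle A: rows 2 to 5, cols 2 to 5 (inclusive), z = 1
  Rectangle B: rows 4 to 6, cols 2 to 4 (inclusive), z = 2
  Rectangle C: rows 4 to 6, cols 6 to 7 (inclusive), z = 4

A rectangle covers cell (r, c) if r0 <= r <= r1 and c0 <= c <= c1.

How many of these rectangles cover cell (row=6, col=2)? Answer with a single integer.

Check cell (6,2):
  A: rows 2-5 cols 2-5 -> outside (row miss)
  B: rows 4-6 cols 2-4 -> covers
  C: rows 4-6 cols 6-7 -> outside (col miss)
Count covering = 1

Answer: 1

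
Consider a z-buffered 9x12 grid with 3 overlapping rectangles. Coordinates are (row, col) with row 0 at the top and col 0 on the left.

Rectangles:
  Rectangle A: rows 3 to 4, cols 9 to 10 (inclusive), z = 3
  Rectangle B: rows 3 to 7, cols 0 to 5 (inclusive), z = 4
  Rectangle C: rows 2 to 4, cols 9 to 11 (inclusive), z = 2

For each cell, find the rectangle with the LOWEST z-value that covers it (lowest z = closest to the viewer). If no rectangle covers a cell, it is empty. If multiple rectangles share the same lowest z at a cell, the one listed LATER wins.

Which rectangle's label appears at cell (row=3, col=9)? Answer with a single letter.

Check cell (3,9):
  A: rows 3-4 cols 9-10 z=3 -> covers; best now A (z=3)
  B: rows 3-7 cols 0-5 -> outside (col miss)
  C: rows 2-4 cols 9-11 z=2 -> covers; best now C (z=2)
Winner: C at z=2

Answer: C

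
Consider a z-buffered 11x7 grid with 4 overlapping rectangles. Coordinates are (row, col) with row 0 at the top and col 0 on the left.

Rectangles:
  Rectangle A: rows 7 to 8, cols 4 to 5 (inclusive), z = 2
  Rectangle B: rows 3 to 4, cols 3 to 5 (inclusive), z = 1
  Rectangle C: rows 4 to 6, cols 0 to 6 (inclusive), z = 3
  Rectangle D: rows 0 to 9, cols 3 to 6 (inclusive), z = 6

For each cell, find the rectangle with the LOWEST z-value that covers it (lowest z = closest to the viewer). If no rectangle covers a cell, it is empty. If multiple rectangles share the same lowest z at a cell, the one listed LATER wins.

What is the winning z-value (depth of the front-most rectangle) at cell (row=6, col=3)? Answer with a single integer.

Check cell (6,3):
  A: rows 7-8 cols 4-5 -> outside (row miss)
  B: rows 3-4 cols 3-5 -> outside (row miss)
  C: rows 4-6 cols 0-6 z=3 -> covers; best now C (z=3)
  D: rows 0-9 cols 3-6 z=6 -> covers; best now C (z=3)
Winner: C at z=3

Answer: 3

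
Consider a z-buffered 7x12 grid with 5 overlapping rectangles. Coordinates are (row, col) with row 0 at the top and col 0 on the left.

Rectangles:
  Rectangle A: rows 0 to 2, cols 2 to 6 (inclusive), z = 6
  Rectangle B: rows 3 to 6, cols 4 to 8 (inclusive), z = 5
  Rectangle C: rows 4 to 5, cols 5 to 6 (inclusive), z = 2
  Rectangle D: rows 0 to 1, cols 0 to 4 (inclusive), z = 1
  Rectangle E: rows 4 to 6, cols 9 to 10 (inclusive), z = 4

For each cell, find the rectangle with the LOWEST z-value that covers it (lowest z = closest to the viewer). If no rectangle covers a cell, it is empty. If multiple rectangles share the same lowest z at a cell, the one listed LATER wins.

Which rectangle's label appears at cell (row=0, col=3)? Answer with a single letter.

Answer: D

Derivation:
Check cell (0,3):
  A: rows 0-2 cols 2-6 z=6 -> covers; best now A (z=6)
  B: rows 3-6 cols 4-8 -> outside (row miss)
  C: rows 4-5 cols 5-6 -> outside (row miss)
  D: rows 0-1 cols 0-4 z=1 -> covers; best now D (z=1)
  E: rows 4-6 cols 9-10 -> outside (row miss)
Winner: D at z=1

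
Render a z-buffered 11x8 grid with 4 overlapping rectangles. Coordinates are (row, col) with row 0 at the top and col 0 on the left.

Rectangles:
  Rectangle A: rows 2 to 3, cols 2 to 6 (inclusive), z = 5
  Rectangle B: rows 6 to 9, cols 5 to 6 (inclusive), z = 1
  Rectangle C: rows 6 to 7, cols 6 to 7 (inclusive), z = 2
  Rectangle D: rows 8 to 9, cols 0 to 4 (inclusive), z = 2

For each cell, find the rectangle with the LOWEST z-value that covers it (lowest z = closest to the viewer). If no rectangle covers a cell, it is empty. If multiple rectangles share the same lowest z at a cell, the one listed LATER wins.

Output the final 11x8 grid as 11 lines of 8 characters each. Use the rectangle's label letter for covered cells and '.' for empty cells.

........
........
..AAAAA.
..AAAAA.
........
........
.....BBC
.....BBC
DDDDDBB.
DDDDDBB.
........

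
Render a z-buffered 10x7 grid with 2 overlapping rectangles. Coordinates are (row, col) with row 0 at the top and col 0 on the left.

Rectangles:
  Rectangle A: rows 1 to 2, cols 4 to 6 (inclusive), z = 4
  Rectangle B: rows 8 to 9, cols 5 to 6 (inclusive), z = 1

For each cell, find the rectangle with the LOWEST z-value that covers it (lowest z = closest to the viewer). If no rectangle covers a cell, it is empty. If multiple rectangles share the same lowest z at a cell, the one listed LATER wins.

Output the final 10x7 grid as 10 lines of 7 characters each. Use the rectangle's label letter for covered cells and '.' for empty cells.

.......
....AAA
....AAA
.......
.......
.......
.......
.......
.....BB
.....BB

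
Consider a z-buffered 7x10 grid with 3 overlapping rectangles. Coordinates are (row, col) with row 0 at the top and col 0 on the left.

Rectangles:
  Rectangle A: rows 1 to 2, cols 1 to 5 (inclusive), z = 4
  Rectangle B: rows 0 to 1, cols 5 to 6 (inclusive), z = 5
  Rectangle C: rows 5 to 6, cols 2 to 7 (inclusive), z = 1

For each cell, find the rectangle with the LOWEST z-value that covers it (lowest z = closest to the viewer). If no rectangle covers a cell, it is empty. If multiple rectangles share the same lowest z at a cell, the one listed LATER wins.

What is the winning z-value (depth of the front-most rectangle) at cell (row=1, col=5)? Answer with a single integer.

Check cell (1,5):
  A: rows 1-2 cols 1-5 z=4 -> covers; best now A (z=4)
  B: rows 0-1 cols 5-6 z=5 -> covers; best now A (z=4)
  C: rows 5-6 cols 2-7 -> outside (row miss)
Winner: A at z=4

Answer: 4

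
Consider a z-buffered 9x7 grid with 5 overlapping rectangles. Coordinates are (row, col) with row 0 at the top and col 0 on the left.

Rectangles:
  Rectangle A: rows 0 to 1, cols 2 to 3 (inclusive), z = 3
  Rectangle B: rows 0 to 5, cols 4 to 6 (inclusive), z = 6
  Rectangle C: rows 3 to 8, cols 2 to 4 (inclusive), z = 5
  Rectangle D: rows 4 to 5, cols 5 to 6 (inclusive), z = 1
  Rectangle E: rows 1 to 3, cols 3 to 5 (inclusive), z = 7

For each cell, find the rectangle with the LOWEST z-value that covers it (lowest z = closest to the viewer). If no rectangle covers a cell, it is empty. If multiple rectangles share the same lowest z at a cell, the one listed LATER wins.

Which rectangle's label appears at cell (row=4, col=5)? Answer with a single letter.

Check cell (4,5):
  A: rows 0-1 cols 2-3 -> outside (row miss)
  B: rows 0-5 cols 4-6 z=6 -> covers; best now B (z=6)
  C: rows 3-8 cols 2-4 -> outside (col miss)
  D: rows 4-5 cols 5-6 z=1 -> covers; best now D (z=1)
  E: rows 1-3 cols 3-5 -> outside (row miss)
Winner: D at z=1

Answer: D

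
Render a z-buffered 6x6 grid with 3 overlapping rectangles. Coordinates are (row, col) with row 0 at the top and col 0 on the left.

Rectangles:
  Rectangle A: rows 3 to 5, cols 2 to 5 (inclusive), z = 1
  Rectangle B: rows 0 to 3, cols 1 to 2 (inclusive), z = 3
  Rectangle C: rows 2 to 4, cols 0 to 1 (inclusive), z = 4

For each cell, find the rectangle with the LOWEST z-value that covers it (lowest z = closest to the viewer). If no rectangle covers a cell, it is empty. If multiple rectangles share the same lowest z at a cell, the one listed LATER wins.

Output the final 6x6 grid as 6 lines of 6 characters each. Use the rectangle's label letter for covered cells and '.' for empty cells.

.BB...
.BB...
CBB...
CBAAAA
CCAAAA
..AAAA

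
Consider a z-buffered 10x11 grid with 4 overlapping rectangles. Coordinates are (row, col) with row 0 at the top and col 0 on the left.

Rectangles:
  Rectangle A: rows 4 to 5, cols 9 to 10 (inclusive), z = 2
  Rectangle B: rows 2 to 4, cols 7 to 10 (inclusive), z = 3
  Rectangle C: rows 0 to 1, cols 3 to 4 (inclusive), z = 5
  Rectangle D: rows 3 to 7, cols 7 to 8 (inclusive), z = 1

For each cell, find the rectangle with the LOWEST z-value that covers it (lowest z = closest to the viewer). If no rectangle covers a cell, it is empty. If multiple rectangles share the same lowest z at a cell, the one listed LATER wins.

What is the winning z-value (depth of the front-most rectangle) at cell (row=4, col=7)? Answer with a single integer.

Check cell (4,7):
  A: rows 4-5 cols 9-10 -> outside (col miss)
  B: rows 2-4 cols 7-10 z=3 -> covers; best now B (z=3)
  C: rows 0-1 cols 3-4 -> outside (row miss)
  D: rows 3-7 cols 7-8 z=1 -> covers; best now D (z=1)
Winner: D at z=1

Answer: 1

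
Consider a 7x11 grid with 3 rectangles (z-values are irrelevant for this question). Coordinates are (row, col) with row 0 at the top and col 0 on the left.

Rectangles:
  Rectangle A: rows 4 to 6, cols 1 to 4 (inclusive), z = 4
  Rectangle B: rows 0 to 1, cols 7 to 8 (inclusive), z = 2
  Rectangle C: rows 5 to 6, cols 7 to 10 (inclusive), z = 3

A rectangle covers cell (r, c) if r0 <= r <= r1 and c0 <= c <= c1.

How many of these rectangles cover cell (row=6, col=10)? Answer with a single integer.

Check cell (6,10):
  A: rows 4-6 cols 1-4 -> outside (col miss)
  B: rows 0-1 cols 7-8 -> outside (row miss)
  C: rows 5-6 cols 7-10 -> covers
Count covering = 1

Answer: 1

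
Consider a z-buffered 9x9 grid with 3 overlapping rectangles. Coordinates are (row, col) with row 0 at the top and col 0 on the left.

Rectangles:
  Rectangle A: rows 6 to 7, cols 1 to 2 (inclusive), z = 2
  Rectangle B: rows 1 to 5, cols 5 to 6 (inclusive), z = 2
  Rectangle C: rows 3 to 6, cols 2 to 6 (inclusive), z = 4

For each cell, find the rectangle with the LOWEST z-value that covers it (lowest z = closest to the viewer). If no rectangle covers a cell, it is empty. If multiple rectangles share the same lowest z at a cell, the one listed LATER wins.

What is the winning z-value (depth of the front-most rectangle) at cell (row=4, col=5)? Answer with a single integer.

Check cell (4,5):
  A: rows 6-7 cols 1-2 -> outside (row miss)
  B: rows 1-5 cols 5-6 z=2 -> covers; best now B (z=2)
  C: rows 3-6 cols 2-6 z=4 -> covers; best now B (z=2)
Winner: B at z=2

Answer: 2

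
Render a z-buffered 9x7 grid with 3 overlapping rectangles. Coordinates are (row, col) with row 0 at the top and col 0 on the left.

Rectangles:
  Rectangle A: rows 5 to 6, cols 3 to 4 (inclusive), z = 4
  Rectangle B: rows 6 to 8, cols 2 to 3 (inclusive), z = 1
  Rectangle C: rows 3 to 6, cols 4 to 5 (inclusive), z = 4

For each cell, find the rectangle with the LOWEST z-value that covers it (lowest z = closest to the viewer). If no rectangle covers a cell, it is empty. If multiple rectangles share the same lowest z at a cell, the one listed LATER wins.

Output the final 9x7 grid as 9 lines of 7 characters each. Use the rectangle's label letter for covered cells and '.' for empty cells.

.......
.......
.......
....CC.
....CC.
...ACC.
..BBCC.
..BB...
..BB...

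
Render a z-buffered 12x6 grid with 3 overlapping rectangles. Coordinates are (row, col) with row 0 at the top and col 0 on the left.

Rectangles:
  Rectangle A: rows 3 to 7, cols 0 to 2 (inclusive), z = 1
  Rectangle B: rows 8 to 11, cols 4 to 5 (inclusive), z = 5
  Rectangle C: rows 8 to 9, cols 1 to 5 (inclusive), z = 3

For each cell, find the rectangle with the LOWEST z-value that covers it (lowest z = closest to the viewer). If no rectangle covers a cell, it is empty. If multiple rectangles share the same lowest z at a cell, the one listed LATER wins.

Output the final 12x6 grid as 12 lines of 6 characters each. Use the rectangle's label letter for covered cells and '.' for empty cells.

......
......
......
AAA...
AAA...
AAA...
AAA...
AAA...
.CCCCC
.CCCCC
....BB
....BB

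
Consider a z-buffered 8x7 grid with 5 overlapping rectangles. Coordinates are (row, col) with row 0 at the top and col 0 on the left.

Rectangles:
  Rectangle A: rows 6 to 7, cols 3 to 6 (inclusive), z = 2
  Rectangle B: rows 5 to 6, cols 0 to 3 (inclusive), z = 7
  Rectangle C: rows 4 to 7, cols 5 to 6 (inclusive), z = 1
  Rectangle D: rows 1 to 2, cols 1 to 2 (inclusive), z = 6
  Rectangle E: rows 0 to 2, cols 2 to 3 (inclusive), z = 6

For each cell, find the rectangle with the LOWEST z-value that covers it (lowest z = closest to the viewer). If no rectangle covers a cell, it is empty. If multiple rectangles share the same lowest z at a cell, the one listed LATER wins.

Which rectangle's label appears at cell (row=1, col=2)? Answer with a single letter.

Answer: E

Derivation:
Check cell (1,2):
  A: rows 6-7 cols 3-6 -> outside (row miss)
  B: rows 5-6 cols 0-3 -> outside (row miss)
  C: rows 4-7 cols 5-6 -> outside (row miss)
  D: rows 1-2 cols 1-2 z=6 -> covers; best now D (z=6)
  E: rows 0-2 cols 2-3 z=6 -> covers; best now E (z=6)
Winner: E at z=6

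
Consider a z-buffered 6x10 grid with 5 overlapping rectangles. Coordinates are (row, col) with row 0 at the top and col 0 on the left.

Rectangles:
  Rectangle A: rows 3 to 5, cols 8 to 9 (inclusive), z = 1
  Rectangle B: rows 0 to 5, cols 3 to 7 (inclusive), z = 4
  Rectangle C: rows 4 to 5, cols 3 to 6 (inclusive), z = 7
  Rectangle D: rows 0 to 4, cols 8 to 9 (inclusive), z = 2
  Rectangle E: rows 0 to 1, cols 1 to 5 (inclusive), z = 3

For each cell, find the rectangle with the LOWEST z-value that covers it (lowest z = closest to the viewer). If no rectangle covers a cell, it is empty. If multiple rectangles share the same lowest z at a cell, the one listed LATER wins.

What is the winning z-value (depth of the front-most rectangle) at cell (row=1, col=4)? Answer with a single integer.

Answer: 3

Derivation:
Check cell (1,4):
  A: rows 3-5 cols 8-9 -> outside (row miss)
  B: rows 0-5 cols 3-7 z=4 -> covers; best now B (z=4)
  C: rows 4-5 cols 3-6 -> outside (row miss)
  D: rows 0-4 cols 8-9 -> outside (col miss)
  E: rows 0-1 cols 1-5 z=3 -> covers; best now E (z=3)
Winner: E at z=3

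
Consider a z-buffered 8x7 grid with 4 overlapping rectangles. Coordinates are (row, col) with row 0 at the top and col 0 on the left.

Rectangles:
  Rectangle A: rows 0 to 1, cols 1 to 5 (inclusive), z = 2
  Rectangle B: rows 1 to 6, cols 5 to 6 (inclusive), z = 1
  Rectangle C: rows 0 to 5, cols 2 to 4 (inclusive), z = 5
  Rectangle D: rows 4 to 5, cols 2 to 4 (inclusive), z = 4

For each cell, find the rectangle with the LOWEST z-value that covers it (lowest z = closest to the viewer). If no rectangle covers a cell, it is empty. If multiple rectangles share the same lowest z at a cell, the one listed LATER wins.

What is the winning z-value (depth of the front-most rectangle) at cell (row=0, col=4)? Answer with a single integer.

Answer: 2

Derivation:
Check cell (0,4):
  A: rows 0-1 cols 1-5 z=2 -> covers; best now A (z=2)
  B: rows 1-6 cols 5-6 -> outside (row miss)
  C: rows 0-5 cols 2-4 z=5 -> covers; best now A (z=2)
  D: rows 4-5 cols 2-4 -> outside (row miss)
Winner: A at z=2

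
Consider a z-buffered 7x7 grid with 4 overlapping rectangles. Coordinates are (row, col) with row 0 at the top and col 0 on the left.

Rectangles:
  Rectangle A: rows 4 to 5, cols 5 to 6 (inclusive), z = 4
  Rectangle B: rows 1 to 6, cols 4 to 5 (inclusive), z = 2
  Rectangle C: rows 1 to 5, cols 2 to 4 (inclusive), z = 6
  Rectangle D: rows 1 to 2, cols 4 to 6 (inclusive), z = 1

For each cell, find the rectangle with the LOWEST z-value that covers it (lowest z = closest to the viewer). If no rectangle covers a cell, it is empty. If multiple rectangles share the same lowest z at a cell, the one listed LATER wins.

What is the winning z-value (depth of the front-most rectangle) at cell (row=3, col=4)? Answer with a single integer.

Check cell (3,4):
  A: rows 4-5 cols 5-6 -> outside (row miss)
  B: rows 1-6 cols 4-5 z=2 -> covers; best now B (z=2)
  C: rows 1-5 cols 2-4 z=6 -> covers; best now B (z=2)
  D: rows 1-2 cols 4-6 -> outside (row miss)
Winner: B at z=2

Answer: 2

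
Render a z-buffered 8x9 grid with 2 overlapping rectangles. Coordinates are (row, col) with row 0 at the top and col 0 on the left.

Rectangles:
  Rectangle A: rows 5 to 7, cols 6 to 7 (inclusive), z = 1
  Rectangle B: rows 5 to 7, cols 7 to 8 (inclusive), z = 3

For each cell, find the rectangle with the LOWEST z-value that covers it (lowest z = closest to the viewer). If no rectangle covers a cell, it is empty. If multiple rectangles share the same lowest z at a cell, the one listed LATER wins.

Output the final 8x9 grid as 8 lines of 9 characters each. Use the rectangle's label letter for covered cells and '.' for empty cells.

.........
.........
.........
.........
.........
......AAB
......AAB
......AAB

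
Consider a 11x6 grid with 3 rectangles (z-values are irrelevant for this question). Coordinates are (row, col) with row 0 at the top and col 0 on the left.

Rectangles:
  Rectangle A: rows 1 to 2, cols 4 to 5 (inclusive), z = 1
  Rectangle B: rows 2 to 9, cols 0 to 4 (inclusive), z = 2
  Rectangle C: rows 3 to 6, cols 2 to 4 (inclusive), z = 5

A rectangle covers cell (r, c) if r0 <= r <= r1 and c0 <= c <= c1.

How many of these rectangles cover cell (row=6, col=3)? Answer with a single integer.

Answer: 2

Derivation:
Check cell (6,3):
  A: rows 1-2 cols 4-5 -> outside (row miss)
  B: rows 2-9 cols 0-4 -> covers
  C: rows 3-6 cols 2-4 -> covers
Count covering = 2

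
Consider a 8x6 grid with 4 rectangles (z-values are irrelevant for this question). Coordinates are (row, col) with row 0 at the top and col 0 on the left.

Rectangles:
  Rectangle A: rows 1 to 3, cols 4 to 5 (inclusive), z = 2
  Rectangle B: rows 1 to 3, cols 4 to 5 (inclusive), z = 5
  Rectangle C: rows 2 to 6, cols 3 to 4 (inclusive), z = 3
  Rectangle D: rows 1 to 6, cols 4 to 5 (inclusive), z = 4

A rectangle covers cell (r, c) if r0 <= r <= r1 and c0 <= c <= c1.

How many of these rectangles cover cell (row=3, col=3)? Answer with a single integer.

Answer: 1

Derivation:
Check cell (3,3):
  A: rows 1-3 cols 4-5 -> outside (col miss)
  B: rows 1-3 cols 4-5 -> outside (col miss)
  C: rows 2-6 cols 3-4 -> covers
  D: rows 1-6 cols 4-5 -> outside (col miss)
Count covering = 1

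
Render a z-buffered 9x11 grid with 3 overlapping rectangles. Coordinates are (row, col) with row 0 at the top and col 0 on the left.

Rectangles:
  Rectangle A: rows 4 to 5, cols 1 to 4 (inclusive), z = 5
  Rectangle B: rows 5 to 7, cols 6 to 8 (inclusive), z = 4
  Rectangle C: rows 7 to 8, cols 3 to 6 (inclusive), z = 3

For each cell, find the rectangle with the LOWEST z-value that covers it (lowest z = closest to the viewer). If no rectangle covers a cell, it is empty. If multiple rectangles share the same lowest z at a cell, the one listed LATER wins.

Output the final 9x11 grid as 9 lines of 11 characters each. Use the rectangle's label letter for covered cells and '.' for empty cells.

...........
...........
...........
...........
.AAAA......
.AAAA.BBB..
......BBB..
...CCCCBB..
...CCCC....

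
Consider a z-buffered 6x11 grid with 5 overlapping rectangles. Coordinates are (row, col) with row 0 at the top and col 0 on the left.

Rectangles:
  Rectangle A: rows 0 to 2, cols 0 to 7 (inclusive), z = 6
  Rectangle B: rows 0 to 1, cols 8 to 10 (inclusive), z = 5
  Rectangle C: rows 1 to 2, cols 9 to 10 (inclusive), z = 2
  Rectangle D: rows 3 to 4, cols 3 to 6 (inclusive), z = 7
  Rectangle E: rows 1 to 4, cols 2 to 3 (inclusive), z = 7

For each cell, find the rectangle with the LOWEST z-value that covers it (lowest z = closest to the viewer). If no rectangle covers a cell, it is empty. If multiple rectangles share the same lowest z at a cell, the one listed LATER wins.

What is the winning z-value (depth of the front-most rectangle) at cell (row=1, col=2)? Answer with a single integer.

Check cell (1,2):
  A: rows 0-2 cols 0-7 z=6 -> covers; best now A (z=6)
  B: rows 0-1 cols 8-10 -> outside (col miss)
  C: rows 1-2 cols 9-10 -> outside (col miss)
  D: rows 3-4 cols 3-6 -> outside (row miss)
  E: rows 1-4 cols 2-3 z=7 -> covers; best now A (z=6)
Winner: A at z=6

Answer: 6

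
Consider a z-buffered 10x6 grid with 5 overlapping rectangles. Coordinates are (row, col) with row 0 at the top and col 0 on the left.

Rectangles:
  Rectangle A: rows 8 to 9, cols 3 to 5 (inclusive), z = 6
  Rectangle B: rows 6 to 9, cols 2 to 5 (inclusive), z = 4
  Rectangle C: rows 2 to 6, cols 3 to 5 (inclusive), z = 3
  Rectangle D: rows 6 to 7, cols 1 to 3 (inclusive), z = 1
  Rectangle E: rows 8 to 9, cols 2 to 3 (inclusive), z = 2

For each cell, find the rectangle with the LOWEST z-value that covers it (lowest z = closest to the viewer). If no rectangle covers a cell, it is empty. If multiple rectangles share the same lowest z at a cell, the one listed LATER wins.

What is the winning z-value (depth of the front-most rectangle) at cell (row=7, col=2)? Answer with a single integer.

Answer: 1

Derivation:
Check cell (7,2):
  A: rows 8-9 cols 3-5 -> outside (row miss)
  B: rows 6-9 cols 2-5 z=4 -> covers; best now B (z=4)
  C: rows 2-6 cols 3-5 -> outside (row miss)
  D: rows 6-7 cols 1-3 z=1 -> covers; best now D (z=1)
  E: rows 8-9 cols 2-3 -> outside (row miss)
Winner: D at z=1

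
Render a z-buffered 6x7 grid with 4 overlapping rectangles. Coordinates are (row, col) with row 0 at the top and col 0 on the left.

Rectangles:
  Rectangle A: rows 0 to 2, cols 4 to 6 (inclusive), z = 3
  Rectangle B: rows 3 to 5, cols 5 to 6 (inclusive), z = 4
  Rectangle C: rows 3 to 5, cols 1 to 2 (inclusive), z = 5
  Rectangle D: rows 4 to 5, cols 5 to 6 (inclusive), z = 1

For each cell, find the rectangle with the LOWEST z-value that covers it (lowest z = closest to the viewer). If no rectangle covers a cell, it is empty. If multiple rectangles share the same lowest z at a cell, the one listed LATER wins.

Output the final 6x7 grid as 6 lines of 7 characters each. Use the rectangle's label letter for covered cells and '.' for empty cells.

....AAA
....AAA
....AAA
.CC..BB
.CC..DD
.CC..DD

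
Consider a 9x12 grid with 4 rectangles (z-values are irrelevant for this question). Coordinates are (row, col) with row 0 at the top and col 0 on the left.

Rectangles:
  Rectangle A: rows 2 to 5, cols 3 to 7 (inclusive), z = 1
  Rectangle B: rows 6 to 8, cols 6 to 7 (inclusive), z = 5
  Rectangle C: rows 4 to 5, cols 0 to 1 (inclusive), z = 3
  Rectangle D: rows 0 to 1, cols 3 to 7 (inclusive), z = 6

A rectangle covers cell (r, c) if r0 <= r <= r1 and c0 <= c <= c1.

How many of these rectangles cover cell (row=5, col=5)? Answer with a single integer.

Answer: 1

Derivation:
Check cell (5,5):
  A: rows 2-5 cols 3-7 -> covers
  B: rows 6-8 cols 6-7 -> outside (row miss)
  C: rows 4-5 cols 0-1 -> outside (col miss)
  D: rows 0-1 cols 3-7 -> outside (row miss)
Count covering = 1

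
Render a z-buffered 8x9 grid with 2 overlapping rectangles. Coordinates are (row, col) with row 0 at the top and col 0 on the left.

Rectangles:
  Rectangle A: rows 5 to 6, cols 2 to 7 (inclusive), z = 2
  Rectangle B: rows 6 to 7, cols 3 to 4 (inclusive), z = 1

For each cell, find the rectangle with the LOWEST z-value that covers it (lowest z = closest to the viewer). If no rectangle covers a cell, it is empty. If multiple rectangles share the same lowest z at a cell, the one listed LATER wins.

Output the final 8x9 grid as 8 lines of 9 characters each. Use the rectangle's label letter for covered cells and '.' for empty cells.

.........
.........
.........
.........
.........
..AAAAAA.
..ABBAAA.
...BB....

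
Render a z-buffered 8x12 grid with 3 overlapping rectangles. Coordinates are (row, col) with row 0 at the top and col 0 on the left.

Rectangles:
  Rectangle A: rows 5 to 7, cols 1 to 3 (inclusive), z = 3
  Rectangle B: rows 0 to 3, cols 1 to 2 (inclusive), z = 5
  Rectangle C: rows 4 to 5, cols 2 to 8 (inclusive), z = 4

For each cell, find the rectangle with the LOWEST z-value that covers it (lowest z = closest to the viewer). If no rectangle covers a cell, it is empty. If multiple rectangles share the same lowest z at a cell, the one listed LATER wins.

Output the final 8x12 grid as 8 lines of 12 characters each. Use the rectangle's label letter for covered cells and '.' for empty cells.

.BB.........
.BB.........
.BB.........
.BB.........
..CCCCCCC...
.AAACCCCC...
.AAA........
.AAA........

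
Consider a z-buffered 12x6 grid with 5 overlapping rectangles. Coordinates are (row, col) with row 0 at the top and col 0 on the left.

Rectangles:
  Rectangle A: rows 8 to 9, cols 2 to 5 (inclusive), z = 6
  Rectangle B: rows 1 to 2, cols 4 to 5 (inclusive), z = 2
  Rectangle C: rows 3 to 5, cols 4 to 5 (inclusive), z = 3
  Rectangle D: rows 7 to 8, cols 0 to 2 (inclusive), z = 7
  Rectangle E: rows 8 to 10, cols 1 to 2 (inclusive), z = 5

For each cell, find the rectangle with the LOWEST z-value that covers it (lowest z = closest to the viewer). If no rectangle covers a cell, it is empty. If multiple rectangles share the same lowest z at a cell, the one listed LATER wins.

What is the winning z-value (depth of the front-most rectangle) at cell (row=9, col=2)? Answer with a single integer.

Answer: 5

Derivation:
Check cell (9,2):
  A: rows 8-9 cols 2-5 z=6 -> covers; best now A (z=6)
  B: rows 1-2 cols 4-5 -> outside (row miss)
  C: rows 3-5 cols 4-5 -> outside (row miss)
  D: rows 7-8 cols 0-2 -> outside (row miss)
  E: rows 8-10 cols 1-2 z=5 -> covers; best now E (z=5)
Winner: E at z=5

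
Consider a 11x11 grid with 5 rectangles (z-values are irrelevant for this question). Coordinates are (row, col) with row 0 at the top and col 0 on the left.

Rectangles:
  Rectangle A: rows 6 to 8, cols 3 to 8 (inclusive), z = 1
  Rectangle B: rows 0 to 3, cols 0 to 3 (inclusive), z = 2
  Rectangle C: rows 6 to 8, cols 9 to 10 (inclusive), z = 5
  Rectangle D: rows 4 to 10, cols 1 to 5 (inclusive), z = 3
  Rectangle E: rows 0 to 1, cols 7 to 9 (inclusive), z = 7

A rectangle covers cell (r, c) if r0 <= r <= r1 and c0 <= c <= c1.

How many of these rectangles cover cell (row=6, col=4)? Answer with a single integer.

Answer: 2

Derivation:
Check cell (6,4):
  A: rows 6-8 cols 3-8 -> covers
  B: rows 0-3 cols 0-3 -> outside (row miss)
  C: rows 6-8 cols 9-10 -> outside (col miss)
  D: rows 4-10 cols 1-5 -> covers
  E: rows 0-1 cols 7-9 -> outside (row miss)
Count covering = 2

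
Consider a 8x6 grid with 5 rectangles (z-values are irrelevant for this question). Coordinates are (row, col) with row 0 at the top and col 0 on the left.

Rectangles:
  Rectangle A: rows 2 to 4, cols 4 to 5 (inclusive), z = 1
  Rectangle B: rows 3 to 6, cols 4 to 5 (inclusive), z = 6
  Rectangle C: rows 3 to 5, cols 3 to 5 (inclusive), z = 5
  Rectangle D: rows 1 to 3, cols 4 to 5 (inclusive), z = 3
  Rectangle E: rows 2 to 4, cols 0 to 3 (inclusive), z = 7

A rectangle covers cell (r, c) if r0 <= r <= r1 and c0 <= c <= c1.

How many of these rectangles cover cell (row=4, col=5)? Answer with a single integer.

Check cell (4,5):
  A: rows 2-4 cols 4-5 -> covers
  B: rows 3-6 cols 4-5 -> covers
  C: rows 3-5 cols 3-5 -> covers
  D: rows 1-3 cols 4-5 -> outside (row miss)
  E: rows 2-4 cols 0-3 -> outside (col miss)
Count covering = 3

Answer: 3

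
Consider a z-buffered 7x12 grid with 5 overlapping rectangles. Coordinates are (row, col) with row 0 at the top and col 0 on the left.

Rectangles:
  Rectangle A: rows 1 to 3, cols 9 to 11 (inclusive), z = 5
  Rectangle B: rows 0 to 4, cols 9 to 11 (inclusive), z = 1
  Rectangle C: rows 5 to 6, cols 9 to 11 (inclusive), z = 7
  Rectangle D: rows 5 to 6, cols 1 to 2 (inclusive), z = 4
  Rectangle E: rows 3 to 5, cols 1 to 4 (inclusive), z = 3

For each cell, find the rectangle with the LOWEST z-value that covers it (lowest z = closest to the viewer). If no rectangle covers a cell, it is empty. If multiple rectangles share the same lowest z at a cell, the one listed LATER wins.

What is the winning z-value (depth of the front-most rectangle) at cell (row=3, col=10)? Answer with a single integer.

Answer: 1

Derivation:
Check cell (3,10):
  A: rows 1-3 cols 9-11 z=5 -> covers; best now A (z=5)
  B: rows 0-4 cols 9-11 z=1 -> covers; best now B (z=1)
  C: rows 5-6 cols 9-11 -> outside (row miss)
  D: rows 5-6 cols 1-2 -> outside (row miss)
  E: rows 3-5 cols 1-4 -> outside (col miss)
Winner: B at z=1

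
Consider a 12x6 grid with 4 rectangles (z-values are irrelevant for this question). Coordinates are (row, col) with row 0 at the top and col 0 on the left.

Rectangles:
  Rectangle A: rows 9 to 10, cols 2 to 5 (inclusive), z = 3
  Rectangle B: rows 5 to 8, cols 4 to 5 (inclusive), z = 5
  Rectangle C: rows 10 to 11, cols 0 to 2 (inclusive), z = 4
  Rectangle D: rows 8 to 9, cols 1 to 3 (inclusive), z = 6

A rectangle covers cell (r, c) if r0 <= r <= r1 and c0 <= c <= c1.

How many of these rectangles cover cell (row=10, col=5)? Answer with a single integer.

Answer: 1

Derivation:
Check cell (10,5):
  A: rows 9-10 cols 2-5 -> covers
  B: rows 5-8 cols 4-5 -> outside (row miss)
  C: rows 10-11 cols 0-2 -> outside (col miss)
  D: rows 8-9 cols 1-3 -> outside (row miss)
Count covering = 1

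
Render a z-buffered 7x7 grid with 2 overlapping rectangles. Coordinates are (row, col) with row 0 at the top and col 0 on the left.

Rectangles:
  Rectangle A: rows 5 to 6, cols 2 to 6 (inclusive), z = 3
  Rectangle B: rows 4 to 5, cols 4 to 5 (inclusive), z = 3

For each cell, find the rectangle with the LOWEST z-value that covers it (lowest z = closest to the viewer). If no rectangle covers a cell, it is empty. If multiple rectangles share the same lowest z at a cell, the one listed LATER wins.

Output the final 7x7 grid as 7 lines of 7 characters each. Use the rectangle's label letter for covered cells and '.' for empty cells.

.......
.......
.......
.......
....BB.
..AABBA
..AAAAA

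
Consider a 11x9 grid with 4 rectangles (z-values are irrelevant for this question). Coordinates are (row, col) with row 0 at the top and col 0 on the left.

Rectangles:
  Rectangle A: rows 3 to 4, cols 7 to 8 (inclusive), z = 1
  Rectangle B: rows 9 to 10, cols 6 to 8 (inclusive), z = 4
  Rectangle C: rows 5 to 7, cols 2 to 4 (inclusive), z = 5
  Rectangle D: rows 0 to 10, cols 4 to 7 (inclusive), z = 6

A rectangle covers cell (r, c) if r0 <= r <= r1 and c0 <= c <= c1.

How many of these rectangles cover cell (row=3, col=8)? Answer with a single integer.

Check cell (3,8):
  A: rows 3-4 cols 7-8 -> covers
  B: rows 9-10 cols 6-8 -> outside (row miss)
  C: rows 5-7 cols 2-4 -> outside (row miss)
  D: rows 0-10 cols 4-7 -> outside (col miss)
Count covering = 1

Answer: 1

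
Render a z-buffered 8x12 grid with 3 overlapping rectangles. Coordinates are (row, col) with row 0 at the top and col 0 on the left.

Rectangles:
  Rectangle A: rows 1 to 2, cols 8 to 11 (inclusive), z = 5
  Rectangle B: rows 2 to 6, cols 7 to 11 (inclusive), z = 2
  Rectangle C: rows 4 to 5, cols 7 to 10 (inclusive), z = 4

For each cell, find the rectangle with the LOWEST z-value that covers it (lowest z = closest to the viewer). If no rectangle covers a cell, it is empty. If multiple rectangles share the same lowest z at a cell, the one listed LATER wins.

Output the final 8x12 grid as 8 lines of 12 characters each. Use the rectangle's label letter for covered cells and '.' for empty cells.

............
........AAAA
.......BBBBB
.......BBBBB
.......BBBBB
.......BBBBB
.......BBBBB
............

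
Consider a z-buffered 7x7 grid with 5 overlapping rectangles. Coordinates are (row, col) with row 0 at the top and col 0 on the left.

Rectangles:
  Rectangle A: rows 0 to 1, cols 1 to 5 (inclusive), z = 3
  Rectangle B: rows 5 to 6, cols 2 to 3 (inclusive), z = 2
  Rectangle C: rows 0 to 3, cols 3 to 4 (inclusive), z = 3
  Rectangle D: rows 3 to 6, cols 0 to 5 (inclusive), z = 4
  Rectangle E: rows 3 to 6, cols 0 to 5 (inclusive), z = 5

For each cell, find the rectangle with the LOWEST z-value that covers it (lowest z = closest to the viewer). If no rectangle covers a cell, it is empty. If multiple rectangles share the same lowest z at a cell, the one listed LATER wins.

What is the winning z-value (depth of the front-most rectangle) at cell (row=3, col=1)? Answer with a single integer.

Answer: 4

Derivation:
Check cell (3,1):
  A: rows 0-1 cols 1-5 -> outside (row miss)
  B: rows 5-6 cols 2-3 -> outside (row miss)
  C: rows 0-3 cols 3-4 -> outside (col miss)
  D: rows 3-6 cols 0-5 z=4 -> covers; best now D (z=4)
  E: rows 3-6 cols 0-5 z=5 -> covers; best now D (z=4)
Winner: D at z=4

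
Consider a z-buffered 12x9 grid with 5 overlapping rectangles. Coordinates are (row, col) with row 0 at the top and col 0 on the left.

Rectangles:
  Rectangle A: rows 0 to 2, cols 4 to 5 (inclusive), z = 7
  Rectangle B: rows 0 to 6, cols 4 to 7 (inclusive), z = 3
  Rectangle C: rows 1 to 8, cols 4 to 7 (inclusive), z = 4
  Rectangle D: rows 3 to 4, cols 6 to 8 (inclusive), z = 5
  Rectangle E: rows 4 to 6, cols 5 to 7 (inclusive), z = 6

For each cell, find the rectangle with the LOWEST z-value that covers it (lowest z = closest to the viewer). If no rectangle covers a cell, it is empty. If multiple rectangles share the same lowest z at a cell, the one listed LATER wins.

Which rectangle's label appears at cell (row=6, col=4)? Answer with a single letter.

Check cell (6,4):
  A: rows 0-2 cols 4-5 -> outside (row miss)
  B: rows 0-6 cols 4-7 z=3 -> covers; best now B (z=3)
  C: rows 1-8 cols 4-7 z=4 -> covers; best now B (z=3)
  D: rows 3-4 cols 6-8 -> outside (row miss)
  E: rows 4-6 cols 5-7 -> outside (col miss)
Winner: B at z=3

Answer: B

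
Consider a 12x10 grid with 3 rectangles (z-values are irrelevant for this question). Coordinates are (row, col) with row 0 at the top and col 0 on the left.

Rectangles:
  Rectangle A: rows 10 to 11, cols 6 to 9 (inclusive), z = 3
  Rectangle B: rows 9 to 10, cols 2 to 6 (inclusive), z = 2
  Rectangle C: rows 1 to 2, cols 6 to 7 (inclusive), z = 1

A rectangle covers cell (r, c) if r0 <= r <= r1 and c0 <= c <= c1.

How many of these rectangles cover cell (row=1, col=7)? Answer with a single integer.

Answer: 1

Derivation:
Check cell (1,7):
  A: rows 10-11 cols 6-9 -> outside (row miss)
  B: rows 9-10 cols 2-6 -> outside (row miss)
  C: rows 1-2 cols 6-7 -> covers
Count covering = 1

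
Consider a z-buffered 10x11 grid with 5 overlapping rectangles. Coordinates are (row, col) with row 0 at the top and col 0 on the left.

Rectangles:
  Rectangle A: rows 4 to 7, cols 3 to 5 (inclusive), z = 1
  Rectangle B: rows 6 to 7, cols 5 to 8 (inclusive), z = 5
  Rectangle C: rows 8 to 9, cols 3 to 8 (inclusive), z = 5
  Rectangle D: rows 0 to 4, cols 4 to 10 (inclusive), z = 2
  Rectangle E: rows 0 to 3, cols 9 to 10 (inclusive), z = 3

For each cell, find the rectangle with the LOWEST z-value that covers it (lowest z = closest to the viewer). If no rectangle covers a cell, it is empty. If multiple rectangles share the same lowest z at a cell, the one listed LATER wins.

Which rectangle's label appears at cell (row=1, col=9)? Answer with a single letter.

Answer: D

Derivation:
Check cell (1,9):
  A: rows 4-7 cols 3-5 -> outside (row miss)
  B: rows 6-7 cols 5-8 -> outside (row miss)
  C: rows 8-9 cols 3-8 -> outside (row miss)
  D: rows 0-4 cols 4-10 z=2 -> covers; best now D (z=2)
  E: rows 0-3 cols 9-10 z=3 -> covers; best now D (z=2)
Winner: D at z=2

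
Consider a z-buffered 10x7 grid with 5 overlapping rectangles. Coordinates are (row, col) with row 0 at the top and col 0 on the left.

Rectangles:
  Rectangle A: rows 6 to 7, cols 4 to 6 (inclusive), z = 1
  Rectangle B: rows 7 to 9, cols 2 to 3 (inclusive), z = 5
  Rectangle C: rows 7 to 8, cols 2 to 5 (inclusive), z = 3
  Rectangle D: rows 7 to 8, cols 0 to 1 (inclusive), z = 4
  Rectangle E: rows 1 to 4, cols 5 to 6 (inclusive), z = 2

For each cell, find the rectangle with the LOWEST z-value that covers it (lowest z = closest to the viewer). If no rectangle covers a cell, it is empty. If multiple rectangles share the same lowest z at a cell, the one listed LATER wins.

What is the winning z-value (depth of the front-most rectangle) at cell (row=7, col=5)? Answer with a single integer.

Check cell (7,5):
  A: rows 6-7 cols 4-6 z=1 -> covers; best now A (z=1)
  B: rows 7-9 cols 2-3 -> outside (col miss)
  C: rows 7-8 cols 2-5 z=3 -> covers; best now A (z=1)
  D: rows 7-8 cols 0-1 -> outside (col miss)
  E: rows 1-4 cols 5-6 -> outside (row miss)
Winner: A at z=1

Answer: 1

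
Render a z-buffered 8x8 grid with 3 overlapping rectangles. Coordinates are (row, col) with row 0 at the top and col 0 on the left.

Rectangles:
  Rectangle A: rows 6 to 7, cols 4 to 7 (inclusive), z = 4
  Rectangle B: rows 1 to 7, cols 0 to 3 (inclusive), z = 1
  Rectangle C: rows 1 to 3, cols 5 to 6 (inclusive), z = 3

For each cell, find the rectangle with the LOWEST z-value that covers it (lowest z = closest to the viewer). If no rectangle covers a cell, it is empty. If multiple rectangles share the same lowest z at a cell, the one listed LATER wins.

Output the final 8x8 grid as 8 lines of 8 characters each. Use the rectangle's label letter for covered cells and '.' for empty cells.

........
BBBB.CC.
BBBB.CC.
BBBB.CC.
BBBB....
BBBB....
BBBBAAAA
BBBBAAAA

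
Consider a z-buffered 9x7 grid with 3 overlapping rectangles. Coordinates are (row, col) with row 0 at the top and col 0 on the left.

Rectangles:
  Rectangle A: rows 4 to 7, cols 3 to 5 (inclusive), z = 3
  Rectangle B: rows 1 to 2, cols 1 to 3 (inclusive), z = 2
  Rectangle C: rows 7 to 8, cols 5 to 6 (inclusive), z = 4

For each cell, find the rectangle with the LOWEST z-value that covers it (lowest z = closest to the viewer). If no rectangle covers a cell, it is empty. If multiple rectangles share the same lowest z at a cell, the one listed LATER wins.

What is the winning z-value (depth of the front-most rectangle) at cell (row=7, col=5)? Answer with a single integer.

Check cell (7,5):
  A: rows 4-7 cols 3-5 z=3 -> covers; best now A (z=3)
  B: rows 1-2 cols 1-3 -> outside (row miss)
  C: rows 7-8 cols 5-6 z=4 -> covers; best now A (z=3)
Winner: A at z=3

Answer: 3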